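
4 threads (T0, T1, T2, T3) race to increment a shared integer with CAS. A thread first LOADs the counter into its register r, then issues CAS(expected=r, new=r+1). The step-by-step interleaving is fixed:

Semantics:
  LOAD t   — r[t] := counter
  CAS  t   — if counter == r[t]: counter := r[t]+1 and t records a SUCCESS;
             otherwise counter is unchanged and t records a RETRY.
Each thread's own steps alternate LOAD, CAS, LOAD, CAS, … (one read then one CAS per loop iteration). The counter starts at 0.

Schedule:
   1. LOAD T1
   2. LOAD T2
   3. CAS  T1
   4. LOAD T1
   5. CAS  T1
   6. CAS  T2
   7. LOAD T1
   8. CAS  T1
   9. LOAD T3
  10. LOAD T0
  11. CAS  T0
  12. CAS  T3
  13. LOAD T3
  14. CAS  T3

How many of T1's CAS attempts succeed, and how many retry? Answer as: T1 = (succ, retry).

T1 = (3, 0)

   1) LOAD T1:  M=0  r_T1=0
   2) LOAD T2:  M=0  r_T2=0
   3) CAS  T1:  M=1  r_T1=0 ✓
   4) LOAD T1:  M=1  r_T1=1
   5) CAS  T1:  M=2  r_T1=1 ✓
   6) CAS  T2:  M=2  r_T2=0 ✗
   7) LOAD T1:  M=2  r_T1=2
   8) CAS  T1:  M=3  r_T1=2 ✓
   9) LOAD T3:  M=3  r_T3=3
  10) LOAD T0:  M=3  r_T0=3
  11) CAS  T0:  M=4  r_T0=3 ✓
  12) CAS  T3:  M=4  r_T3=3 ✗
  13) LOAD T3:  M=4  r_T3=4
  14) CAS  T3:  M=5  r_T3=4 ✓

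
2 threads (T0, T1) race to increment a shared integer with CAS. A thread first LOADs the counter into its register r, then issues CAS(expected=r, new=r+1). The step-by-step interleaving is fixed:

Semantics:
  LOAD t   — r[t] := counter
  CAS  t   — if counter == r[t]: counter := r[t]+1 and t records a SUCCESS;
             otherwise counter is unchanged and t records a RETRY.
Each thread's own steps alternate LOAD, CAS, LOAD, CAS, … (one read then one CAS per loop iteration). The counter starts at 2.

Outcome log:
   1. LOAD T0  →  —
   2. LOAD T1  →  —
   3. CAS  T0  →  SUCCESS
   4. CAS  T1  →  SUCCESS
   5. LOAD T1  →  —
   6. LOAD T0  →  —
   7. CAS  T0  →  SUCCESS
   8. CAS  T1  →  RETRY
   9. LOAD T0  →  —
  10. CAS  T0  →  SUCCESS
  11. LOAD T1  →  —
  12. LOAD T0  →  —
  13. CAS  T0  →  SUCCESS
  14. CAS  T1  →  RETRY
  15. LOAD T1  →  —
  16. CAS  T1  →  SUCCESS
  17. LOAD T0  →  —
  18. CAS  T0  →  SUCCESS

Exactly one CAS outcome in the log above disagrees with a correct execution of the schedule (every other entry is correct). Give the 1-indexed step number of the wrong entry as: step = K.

step = 4

Re-executing:
step 1: T0 LOAD ⇒ load; ctr=2 reg=2
step 2: T1 LOAD ⇒ load; ctr=2 reg=2
step 3: T0 CAS ⇒ ok; ctr=3 reg=2
step 4: T1 CAS ⇒ retry; ctr=3 reg=2
step 5: T1 LOAD ⇒ load; ctr=3 reg=3
step 6: T0 LOAD ⇒ load; ctr=3 reg=3
step 7: T0 CAS ⇒ ok; ctr=4 reg=3
step 8: T1 CAS ⇒ retry; ctr=4 reg=3
step 9: T0 LOAD ⇒ load; ctr=4 reg=4
step 10: T0 CAS ⇒ ok; ctr=5 reg=4
step 11: T1 LOAD ⇒ load; ctr=5 reg=5
step 12: T0 LOAD ⇒ load; ctr=5 reg=5
step 13: T0 CAS ⇒ ok; ctr=6 reg=5
step 14: T1 CAS ⇒ retry; ctr=6 reg=5
step 15: T1 LOAD ⇒ load; ctr=6 reg=6
step 16: T1 CAS ⇒ ok; ctr=7 reg=6
step 17: T0 LOAD ⇒ load; ctr=7 reg=7
step 18: T0 CAS ⇒ ok; ctr=8 reg=7
Log disagrees first at step 4.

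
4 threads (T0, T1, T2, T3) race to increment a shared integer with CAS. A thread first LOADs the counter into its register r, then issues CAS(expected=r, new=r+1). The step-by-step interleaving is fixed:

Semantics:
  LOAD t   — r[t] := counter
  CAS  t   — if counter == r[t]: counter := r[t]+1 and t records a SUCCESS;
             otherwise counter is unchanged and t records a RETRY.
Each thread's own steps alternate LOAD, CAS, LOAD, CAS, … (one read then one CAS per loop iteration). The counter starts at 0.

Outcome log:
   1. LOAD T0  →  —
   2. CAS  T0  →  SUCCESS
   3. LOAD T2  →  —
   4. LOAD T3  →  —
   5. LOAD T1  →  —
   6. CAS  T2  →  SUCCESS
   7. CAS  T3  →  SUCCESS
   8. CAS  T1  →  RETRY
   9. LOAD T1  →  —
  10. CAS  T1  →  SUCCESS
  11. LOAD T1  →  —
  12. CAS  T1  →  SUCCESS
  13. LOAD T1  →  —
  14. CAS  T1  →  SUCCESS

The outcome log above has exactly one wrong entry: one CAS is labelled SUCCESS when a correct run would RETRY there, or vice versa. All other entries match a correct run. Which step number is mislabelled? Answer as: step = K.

Re-executing:
T0 LOAD — after: cnt=0, r=0 — load
T0 CAS — after: cnt=1, r=0 — ok
T2 LOAD — after: cnt=1, r=1 — load
T3 LOAD — after: cnt=1, r=1 — load
T1 LOAD — after: cnt=1, r=1 — load
T2 CAS — after: cnt=2, r=1 — ok
T3 CAS — after: cnt=2, r=1 — retry
T1 CAS — after: cnt=2, r=1 — retry
T1 LOAD — after: cnt=2, r=2 — load
T1 CAS — after: cnt=3, r=2 — ok
T1 LOAD — after: cnt=3, r=3 — load
T1 CAS — after: cnt=4, r=3 — ok
T1 LOAD — after: cnt=4, r=4 — load
T1 CAS — after: cnt=5, r=4 — ok
Log disagrees first at step 7.

step = 7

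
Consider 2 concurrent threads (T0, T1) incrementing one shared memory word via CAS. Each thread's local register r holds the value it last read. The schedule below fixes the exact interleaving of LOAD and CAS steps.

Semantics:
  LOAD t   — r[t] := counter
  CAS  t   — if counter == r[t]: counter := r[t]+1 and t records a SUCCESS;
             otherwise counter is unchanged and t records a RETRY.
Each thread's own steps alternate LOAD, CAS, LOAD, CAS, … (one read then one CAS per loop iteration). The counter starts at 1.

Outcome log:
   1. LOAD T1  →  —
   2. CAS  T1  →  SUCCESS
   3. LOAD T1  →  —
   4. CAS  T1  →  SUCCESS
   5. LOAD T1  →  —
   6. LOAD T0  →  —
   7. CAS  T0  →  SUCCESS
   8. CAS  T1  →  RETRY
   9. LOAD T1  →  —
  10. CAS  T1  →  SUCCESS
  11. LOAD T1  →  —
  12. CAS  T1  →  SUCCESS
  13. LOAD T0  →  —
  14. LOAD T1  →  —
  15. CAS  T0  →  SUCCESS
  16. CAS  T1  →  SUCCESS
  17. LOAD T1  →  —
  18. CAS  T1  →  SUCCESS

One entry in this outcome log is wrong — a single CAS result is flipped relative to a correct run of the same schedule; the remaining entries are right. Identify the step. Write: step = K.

Correct run:
1. LOAD T1 → mem=1 r[T1]=1 [LOAD]
2. CAS T1 → mem=2 r[T1]=1 [OK]
3. LOAD T1 → mem=2 r[T1]=2 [LOAD]
4. CAS T1 → mem=3 r[T1]=2 [OK]
5. LOAD T1 → mem=3 r[T1]=3 [LOAD]
6. LOAD T0 → mem=3 r[T0]=3 [LOAD]
7. CAS T0 → mem=4 r[T0]=3 [OK]
8. CAS T1 → mem=4 r[T1]=3 [RETRY]
9. LOAD T1 → mem=4 r[T1]=4 [LOAD]
10. CAS T1 → mem=5 r[T1]=4 [OK]
11. LOAD T1 → mem=5 r[T1]=5 [LOAD]
12. CAS T1 → mem=6 r[T1]=5 [OK]
13. LOAD T0 → mem=6 r[T0]=6 [LOAD]
14. LOAD T1 → mem=6 r[T1]=6 [LOAD]
15. CAS T0 → mem=7 r[T0]=6 [OK]
16. CAS T1 → mem=7 r[T1]=6 [RETRY]
17. LOAD T1 → mem=7 r[T1]=7 [LOAD]
18. CAS T1 → mem=8 r[T1]=7 [OK]
Flip is step 16.

step = 16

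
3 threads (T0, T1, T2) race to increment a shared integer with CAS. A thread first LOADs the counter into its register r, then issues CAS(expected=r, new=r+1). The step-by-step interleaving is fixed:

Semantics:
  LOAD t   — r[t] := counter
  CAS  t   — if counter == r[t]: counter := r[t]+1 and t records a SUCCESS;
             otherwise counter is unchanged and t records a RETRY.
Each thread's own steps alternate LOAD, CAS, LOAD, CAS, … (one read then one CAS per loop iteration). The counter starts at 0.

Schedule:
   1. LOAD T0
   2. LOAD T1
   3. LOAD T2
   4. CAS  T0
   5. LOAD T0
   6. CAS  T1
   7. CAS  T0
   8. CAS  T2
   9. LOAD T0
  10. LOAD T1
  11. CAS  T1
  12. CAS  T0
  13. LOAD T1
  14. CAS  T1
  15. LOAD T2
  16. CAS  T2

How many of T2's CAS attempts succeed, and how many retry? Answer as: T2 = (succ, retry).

T2 = (1, 1)

T0 LOAD — after: cnt=0, r=0 — load
T1 LOAD — after: cnt=0, r=0 — load
T2 LOAD — after: cnt=0, r=0 — load
T0 CAS — after: cnt=1, r=0 — ok
T0 LOAD — after: cnt=1, r=1 — load
T1 CAS — after: cnt=1, r=0 — retry
T0 CAS — after: cnt=2, r=1 — ok
T2 CAS — after: cnt=2, r=0 — retry
T0 LOAD — after: cnt=2, r=2 — load
T1 LOAD — after: cnt=2, r=2 — load
T1 CAS — after: cnt=3, r=2 — ok
T0 CAS — after: cnt=3, r=2 — retry
T1 LOAD — after: cnt=3, r=3 — load
T1 CAS — after: cnt=4, r=3 — ok
T2 LOAD — after: cnt=4, r=4 — load
T2 CAS — after: cnt=5, r=4 — ok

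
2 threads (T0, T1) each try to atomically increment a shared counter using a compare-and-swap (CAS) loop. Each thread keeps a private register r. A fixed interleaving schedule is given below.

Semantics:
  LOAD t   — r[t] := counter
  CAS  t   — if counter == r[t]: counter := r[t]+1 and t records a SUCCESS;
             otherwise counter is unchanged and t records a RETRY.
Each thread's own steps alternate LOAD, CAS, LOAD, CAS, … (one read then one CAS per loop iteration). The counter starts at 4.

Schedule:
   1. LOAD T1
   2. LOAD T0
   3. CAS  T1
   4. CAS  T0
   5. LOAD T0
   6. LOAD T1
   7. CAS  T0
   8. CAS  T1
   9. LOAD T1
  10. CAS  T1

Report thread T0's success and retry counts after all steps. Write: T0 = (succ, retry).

T0 = (1, 1)

   1) LOAD T1:  M=4  r_T1=4
   2) LOAD T0:  M=4  r_T0=4
   3) CAS  T1:  M=5  r_T1=4 ✓
   4) CAS  T0:  M=5  r_T0=4 ✗
   5) LOAD T0:  M=5  r_T0=5
   6) LOAD T1:  M=5  r_T1=5
   7) CAS  T0:  M=6  r_T0=5 ✓
   8) CAS  T1:  M=6  r_T1=5 ✗
   9) LOAD T1:  M=6  r_T1=6
  10) CAS  T1:  M=7  r_T1=6 ✓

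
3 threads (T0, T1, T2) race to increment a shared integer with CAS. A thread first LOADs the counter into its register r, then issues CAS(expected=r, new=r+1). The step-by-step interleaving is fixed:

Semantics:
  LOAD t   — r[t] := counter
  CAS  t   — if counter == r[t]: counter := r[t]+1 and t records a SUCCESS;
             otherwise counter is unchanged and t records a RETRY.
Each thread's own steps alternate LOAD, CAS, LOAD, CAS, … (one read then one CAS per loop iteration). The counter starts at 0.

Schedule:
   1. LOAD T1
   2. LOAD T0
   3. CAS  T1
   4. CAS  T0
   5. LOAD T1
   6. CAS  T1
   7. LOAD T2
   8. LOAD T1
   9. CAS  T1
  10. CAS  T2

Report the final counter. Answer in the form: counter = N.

counter = 3

T1 LOAD — after: cnt=0, r=0 — load
T0 LOAD — after: cnt=0, r=0 — load
T1 CAS — after: cnt=1, r=0 — ok
T0 CAS — after: cnt=1, r=0 — retry
T1 LOAD — after: cnt=1, r=1 — load
T1 CAS — after: cnt=2, r=1 — ok
T2 LOAD — after: cnt=2, r=2 — load
T1 LOAD — after: cnt=2, r=2 — load
T1 CAS — after: cnt=3, r=2 — ok
T2 CAS — after: cnt=3, r=2 — retry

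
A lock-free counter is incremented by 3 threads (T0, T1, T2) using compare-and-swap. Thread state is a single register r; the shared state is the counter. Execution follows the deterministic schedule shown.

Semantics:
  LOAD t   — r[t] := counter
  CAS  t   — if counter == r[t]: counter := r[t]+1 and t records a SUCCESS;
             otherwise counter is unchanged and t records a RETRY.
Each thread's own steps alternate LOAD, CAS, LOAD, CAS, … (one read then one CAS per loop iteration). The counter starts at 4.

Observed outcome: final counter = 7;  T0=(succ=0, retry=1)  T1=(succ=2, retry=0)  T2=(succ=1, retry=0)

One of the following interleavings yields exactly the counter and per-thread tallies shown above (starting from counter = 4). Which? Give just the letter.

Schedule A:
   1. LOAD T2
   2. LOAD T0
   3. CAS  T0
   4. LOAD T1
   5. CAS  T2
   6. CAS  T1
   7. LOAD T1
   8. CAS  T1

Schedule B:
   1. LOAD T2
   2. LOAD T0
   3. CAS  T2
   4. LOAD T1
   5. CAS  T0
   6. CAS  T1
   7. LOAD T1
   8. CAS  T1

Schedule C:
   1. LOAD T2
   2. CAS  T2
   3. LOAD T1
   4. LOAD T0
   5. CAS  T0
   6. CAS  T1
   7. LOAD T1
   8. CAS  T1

Simulating candidate B:
[1] T2.load  rd  (counter 4, T2.r 4)
[2] T0.load  rd  (counter 4, T0.r 4)
[3] T2.cas  hit  (counter 5, T2.r 4)
[4] T1.load  rd  (counter 5, T1.r 5)
[5] T0.cas  miss  (counter 5, T0.r 4)
[6] T1.cas  hit  (counter 6, T1.r 5)
[7] T1.load  rd  (counter 6, T1.r 6)
[8] T1.cas  hit  (counter 7, T1.r 6)

B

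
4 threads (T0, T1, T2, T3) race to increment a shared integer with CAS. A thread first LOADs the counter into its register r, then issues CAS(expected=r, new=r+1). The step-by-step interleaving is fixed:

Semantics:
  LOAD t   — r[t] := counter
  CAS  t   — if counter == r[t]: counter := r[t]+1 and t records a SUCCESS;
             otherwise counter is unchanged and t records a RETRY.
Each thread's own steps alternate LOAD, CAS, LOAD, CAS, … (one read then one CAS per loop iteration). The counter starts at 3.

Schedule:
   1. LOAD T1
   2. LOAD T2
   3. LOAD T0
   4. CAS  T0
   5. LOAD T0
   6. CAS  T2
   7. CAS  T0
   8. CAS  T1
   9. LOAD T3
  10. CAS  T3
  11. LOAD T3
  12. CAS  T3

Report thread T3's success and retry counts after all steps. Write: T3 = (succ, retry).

[1] T1.load  rd  (counter 3, T1.r 3)
[2] T2.load  rd  (counter 3, T2.r 3)
[3] T0.load  rd  (counter 3, T0.r 3)
[4] T0.cas  hit  (counter 4, T0.r 3)
[5] T0.load  rd  (counter 4, T0.r 4)
[6] T2.cas  miss  (counter 4, T2.r 3)
[7] T0.cas  hit  (counter 5, T0.r 4)
[8] T1.cas  miss  (counter 5, T1.r 3)
[9] T3.load  rd  (counter 5, T3.r 5)
[10] T3.cas  hit  (counter 6, T3.r 5)
[11] T3.load  rd  (counter 6, T3.r 6)
[12] T3.cas  hit  (counter 7, T3.r 6)

T3 = (2, 0)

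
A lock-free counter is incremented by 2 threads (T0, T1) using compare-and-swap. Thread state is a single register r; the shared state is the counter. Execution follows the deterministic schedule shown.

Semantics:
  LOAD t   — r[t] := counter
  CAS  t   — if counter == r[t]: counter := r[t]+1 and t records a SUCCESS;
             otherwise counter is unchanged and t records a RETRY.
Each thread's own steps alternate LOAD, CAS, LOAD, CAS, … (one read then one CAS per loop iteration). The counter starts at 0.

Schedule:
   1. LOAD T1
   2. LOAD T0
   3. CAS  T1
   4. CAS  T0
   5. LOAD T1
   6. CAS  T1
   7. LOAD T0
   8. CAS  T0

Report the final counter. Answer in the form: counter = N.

   1) LOAD T1:  M=0  r_T1=0
   2) LOAD T0:  M=0  r_T0=0
   3) CAS  T1:  M=1  r_T1=0 ✓
   4) CAS  T0:  M=1  r_T0=0 ✗
   5) LOAD T1:  M=1  r_T1=1
   6) CAS  T1:  M=2  r_T1=1 ✓
   7) LOAD T0:  M=2  r_T0=2
   8) CAS  T0:  M=3  r_T0=2 ✓

counter = 3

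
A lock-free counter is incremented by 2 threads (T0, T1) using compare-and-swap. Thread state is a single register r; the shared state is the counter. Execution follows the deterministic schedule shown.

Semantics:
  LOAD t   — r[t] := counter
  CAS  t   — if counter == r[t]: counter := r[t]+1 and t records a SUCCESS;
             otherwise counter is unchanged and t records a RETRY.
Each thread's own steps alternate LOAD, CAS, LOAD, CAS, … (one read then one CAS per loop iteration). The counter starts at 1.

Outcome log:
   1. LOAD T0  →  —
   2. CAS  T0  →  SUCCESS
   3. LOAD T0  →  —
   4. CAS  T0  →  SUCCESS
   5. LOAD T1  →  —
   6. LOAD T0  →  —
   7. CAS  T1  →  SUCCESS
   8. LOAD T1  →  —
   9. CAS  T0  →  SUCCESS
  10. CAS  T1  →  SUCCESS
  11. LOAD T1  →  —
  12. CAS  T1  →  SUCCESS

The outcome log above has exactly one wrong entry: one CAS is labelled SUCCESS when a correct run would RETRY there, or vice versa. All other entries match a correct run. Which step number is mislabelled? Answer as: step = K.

Re-executing:
1. LOAD T0 → mem=1 r[T0]=1 [LOAD]
2. CAS T0 → mem=2 r[T0]=1 [OK]
3. LOAD T0 → mem=2 r[T0]=2 [LOAD]
4. CAS T0 → mem=3 r[T0]=2 [OK]
5. LOAD T1 → mem=3 r[T1]=3 [LOAD]
6. LOAD T0 → mem=3 r[T0]=3 [LOAD]
7. CAS T1 → mem=4 r[T1]=3 [OK]
8. LOAD T1 → mem=4 r[T1]=4 [LOAD]
9. CAS T0 → mem=4 r[T0]=3 [RETRY]
10. CAS T1 → mem=5 r[T1]=4 [OK]
11. LOAD T1 → mem=5 r[T1]=5 [LOAD]
12. CAS T1 → mem=6 r[T1]=5 [OK]
Flip is step 9.

step = 9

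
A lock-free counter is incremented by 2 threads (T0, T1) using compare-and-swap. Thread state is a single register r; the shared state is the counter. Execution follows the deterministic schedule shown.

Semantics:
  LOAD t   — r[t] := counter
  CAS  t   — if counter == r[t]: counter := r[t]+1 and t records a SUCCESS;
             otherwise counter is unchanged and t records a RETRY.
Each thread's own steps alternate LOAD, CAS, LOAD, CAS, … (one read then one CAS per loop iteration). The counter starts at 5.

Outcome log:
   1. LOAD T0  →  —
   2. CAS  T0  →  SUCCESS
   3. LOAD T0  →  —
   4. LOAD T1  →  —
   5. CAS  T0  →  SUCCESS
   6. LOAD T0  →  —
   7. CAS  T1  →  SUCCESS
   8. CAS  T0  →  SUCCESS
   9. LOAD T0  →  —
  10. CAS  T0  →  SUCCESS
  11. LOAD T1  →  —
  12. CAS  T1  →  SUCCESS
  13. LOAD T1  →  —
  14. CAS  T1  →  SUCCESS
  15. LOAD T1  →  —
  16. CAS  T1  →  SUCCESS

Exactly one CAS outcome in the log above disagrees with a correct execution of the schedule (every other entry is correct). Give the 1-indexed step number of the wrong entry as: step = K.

Correct run:
[1] T0.load  rd  (counter 5, T0.r 5)
[2] T0.cas  hit  (counter 6, T0.r 5)
[3] T0.load  rd  (counter 6, T0.r 6)
[4] T1.load  rd  (counter 6, T1.r 6)
[5] T0.cas  hit  (counter 7, T0.r 6)
[6] T0.load  rd  (counter 7, T0.r 7)
[7] T1.cas  miss  (counter 7, T1.r 6)
[8] T0.cas  hit  (counter 8, T0.r 7)
[9] T0.load  rd  (counter 8, T0.r 8)
[10] T0.cas  hit  (counter 9, T0.r 8)
[11] T1.load  rd  (counter 9, T1.r 9)
[12] T1.cas  hit  (counter 10, T1.r 9)
[13] T1.load  rd  (counter 10, T1.r 10)
[14] T1.cas  hit  (counter 11, T1.r 10)
[15] T1.load  rd  (counter 11, T1.r 11)
[16] T1.cas  hit  (counter 12, T1.r 11)
Flip is step 7.

step = 7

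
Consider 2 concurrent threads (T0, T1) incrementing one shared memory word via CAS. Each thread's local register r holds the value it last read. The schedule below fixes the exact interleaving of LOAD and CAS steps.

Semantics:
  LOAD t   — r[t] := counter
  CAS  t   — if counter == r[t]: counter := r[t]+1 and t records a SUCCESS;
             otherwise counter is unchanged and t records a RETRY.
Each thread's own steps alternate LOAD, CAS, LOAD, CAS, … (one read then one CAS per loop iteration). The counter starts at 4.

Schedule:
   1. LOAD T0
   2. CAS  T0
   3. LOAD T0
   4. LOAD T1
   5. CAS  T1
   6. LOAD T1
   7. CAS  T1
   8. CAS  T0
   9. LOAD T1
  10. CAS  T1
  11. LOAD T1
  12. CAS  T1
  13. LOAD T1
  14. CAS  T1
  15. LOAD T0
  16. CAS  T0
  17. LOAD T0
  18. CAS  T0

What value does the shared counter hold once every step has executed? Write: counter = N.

   1) LOAD T0:  M=4  r_T0=4
   2) CAS  T0:  M=5  r_T0=4 ✓
   3) LOAD T0:  M=5  r_T0=5
   4) LOAD T1:  M=5  r_T1=5
   5) CAS  T1:  M=6  r_T1=5 ✓
   6) LOAD T1:  M=6  r_T1=6
   7) CAS  T1:  M=7  r_T1=6 ✓
   8) CAS  T0:  M=7  r_T0=5 ✗
   9) LOAD T1:  M=7  r_T1=7
  10) CAS  T1:  M=8  r_T1=7 ✓
  11) LOAD T1:  M=8  r_T1=8
  12) CAS  T1:  M=9  r_T1=8 ✓
  13) LOAD T1:  M=9  r_T1=9
  14) CAS  T1:  M=10  r_T1=9 ✓
  15) LOAD T0:  M=10  r_T0=10
  16) CAS  T0:  M=11  r_T0=10 ✓
  17) LOAD T0:  M=11  r_T0=11
  18) CAS  T0:  M=12  r_T0=11 ✓

counter = 12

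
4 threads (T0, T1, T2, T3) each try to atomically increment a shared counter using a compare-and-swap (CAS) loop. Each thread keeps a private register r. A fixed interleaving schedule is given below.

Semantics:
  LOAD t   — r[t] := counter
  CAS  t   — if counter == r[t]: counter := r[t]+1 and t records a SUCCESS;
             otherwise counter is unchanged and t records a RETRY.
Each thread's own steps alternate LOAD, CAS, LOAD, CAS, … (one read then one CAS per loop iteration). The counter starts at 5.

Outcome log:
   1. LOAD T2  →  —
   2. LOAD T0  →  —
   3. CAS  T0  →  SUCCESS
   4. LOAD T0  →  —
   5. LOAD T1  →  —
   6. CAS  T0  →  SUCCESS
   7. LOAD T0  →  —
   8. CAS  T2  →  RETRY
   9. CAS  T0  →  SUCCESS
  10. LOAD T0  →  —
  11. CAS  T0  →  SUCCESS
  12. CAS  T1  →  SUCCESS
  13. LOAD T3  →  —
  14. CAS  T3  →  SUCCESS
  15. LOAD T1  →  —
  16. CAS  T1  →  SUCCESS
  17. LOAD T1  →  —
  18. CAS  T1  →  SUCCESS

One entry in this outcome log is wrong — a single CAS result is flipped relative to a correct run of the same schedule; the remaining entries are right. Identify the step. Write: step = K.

Reference trace:
[1] T2.load  rd  (counter 5, T2.r 5)
[2] T0.load  rd  (counter 5, T0.r 5)
[3] T0.cas  hit  (counter 6, T0.r 5)
[4] T0.load  rd  (counter 6, T0.r 6)
[5] T1.load  rd  (counter 6, T1.r 6)
[6] T0.cas  hit  (counter 7, T0.r 6)
[7] T0.load  rd  (counter 7, T0.r 7)
[8] T2.cas  miss  (counter 7, T2.r 5)
[9] T0.cas  hit  (counter 8, T0.r 7)
[10] T0.load  rd  (counter 8, T0.r 8)
[11] T0.cas  hit  (counter 9, T0.r 8)
[12] T1.cas  miss  (counter 9, T1.r 6)
[13] T3.load  rd  (counter 9, T3.r 9)
[14] T3.cas  hit  (counter 10, T3.r 9)
[15] T1.load  rd  (counter 10, T1.r 10)
[16] T1.cas  hit  (counter 11, T1.r 10)
[17] T1.load  rd  (counter 11, T1.r 11)
[18] T1.cas  hit  (counter 12, T1.r 11)
Mismatch at 12.

step = 12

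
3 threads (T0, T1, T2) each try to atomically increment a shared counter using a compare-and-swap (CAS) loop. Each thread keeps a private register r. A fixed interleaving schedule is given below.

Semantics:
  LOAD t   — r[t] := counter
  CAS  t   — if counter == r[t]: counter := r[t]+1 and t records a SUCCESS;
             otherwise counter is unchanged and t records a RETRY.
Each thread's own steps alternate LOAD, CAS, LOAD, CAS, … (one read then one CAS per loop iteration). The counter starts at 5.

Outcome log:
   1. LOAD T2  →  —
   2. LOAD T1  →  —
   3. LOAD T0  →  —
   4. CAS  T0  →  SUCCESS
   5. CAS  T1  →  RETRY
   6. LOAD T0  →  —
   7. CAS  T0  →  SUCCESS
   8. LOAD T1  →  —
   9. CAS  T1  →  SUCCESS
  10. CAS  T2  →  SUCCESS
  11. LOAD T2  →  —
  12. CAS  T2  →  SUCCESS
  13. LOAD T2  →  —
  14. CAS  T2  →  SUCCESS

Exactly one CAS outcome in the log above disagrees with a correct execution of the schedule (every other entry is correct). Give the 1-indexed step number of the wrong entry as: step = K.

step = 10

Reference trace:
T2 LOAD — after: cnt=5, r=5 — load
T1 LOAD — after: cnt=5, r=5 — load
T0 LOAD — after: cnt=5, r=5 — load
T0 CAS — after: cnt=6, r=5 — ok
T1 CAS — after: cnt=6, r=5 — retry
T0 LOAD — after: cnt=6, r=6 — load
T0 CAS — after: cnt=7, r=6 — ok
T1 LOAD — after: cnt=7, r=7 — load
T1 CAS — after: cnt=8, r=7 — ok
T2 CAS — after: cnt=8, r=5 — retry
T2 LOAD — after: cnt=8, r=8 — load
T2 CAS — after: cnt=9, r=8 — ok
T2 LOAD — after: cnt=9, r=9 — load
T2 CAS — after: cnt=10, r=9 — ok
Mismatch at 10.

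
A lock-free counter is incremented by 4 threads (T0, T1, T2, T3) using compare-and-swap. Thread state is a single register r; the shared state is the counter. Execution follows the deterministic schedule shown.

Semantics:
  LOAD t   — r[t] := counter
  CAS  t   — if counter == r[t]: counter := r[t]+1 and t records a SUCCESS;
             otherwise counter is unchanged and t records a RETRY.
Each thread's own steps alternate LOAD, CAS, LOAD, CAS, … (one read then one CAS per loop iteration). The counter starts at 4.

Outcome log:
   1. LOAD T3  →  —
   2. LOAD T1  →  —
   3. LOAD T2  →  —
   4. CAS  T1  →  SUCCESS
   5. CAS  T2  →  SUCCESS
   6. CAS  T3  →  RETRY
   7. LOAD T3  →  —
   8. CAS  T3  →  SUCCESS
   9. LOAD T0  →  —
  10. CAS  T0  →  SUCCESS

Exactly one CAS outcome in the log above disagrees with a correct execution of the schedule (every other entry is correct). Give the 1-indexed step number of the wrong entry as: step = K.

Reference trace:
   1) LOAD T3:  M=4  r_T3=4
   2) LOAD T1:  M=4  r_T1=4
   3) LOAD T2:  M=4  r_T2=4
   4) CAS  T1:  M=5  r_T1=4 ✓
   5) CAS  T2:  M=5  r_T2=4 ✗
   6) CAS  T3:  M=5  r_T3=4 ✗
   7) LOAD T3:  M=5  r_T3=5
   8) CAS  T3:  M=6  r_T3=5 ✓
   9) LOAD T0:  M=6  r_T0=6
  10) CAS  T0:  M=7  r_T0=6 ✓
Log disagrees first at step 5.

step = 5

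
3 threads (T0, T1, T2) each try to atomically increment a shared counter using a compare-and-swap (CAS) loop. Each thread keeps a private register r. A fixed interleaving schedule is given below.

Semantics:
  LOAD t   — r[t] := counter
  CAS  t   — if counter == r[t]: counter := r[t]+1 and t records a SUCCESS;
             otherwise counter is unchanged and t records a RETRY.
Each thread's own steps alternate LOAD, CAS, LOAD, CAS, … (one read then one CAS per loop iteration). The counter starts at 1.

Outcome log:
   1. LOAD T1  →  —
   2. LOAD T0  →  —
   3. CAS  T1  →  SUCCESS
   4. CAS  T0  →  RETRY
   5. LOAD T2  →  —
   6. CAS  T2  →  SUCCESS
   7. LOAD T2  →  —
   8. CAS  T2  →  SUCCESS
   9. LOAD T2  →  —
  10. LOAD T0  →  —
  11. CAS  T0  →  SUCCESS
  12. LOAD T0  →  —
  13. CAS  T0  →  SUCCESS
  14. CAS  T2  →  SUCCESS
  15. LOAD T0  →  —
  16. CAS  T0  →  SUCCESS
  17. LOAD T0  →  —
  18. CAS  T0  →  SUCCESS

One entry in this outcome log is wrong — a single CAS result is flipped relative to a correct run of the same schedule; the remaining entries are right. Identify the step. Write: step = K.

Reference trace:
1. LOAD T1 → mem=1 r[T1]=1 [LOAD]
2. LOAD T0 → mem=1 r[T0]=1 [LOAD]
3. CAS T1 → mem=2 r[T1]=1 [OK]
4. CAS T0 → mem=2 r[T0]=1 [RETRY]
5. LOAD T2 → mem=2 r[T2]=2 [LOAD]
6. CAS T2 → mem=3 r[T2]=2 [OK]
7. LOAD T2 → mem=3 r[T2]=3 [LOAD]
8. CAS T2 → mem=4 r[T2]=3 [OK]
9. LOAD T2 → mem=4 r[T2]=4 [LOAD]
10. LOAD T0 → mem=4 r[T0]=4 [LOAD]
11. CAS T0 → mem=5 r[T0]=4 [OK]
12. LOAD T0 → mem=5 r[T0]=5 [LOAD]
13. CAS T0 → mem=6 r[T0]=5 [OK]
14. CAS T2 → mem=6 r[T2]=4 [RETRY]
15. LOAD T0 → mem=6 r[T0]=6 [LOAD]
16. CAS T0 → mem=7 r[T0]=6 [OK]
17. LOAD T0 → mem=7 r[T0]=7 [LOAD]
18. CAS T0 → mem=8 r[T0]=7 [OK]
Mismatch at 14.

step = 14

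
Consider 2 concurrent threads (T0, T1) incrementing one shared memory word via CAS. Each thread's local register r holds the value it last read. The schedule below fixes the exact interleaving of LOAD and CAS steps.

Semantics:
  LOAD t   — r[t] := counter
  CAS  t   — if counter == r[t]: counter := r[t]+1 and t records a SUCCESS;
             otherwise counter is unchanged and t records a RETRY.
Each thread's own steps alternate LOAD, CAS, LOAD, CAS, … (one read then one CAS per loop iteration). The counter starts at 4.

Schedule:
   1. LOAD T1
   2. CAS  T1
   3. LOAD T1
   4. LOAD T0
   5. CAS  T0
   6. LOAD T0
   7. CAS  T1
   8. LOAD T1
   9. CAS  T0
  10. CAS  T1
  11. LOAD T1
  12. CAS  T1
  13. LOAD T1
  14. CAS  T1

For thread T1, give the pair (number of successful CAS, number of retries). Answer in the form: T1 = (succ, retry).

T1 = (3, 2)

T1 LOAD — after: cnt=4, r=4 — load
T1 CAS — after: cnt=5, r=4 — ok
T1 LOAD — after: cnt=5, r=5 — load
T0 LOAD — after: cnt=5, r=5 — load
T0 CAS — after: cnt=6, r=5 — ok
T0 LOAD — after: cnt=6, r=6 — load
T1 CAS — after: cnt=6, r=5 — retry
T1 LOAD — after: cnt=6, r=6 — load
T0 CAS — after: cnt=7, r=6 — ok
T1 CAS — after: cnt=7, r=6 — retry
T1 LOAD — after: cnt=7, r=7 — load
T1 CAS — after: cnt=8, r=7 — ok
T1 LOAD — after: cnt=8, r=8 — load
T1 CAS — after: cnt=9, r=8 — ok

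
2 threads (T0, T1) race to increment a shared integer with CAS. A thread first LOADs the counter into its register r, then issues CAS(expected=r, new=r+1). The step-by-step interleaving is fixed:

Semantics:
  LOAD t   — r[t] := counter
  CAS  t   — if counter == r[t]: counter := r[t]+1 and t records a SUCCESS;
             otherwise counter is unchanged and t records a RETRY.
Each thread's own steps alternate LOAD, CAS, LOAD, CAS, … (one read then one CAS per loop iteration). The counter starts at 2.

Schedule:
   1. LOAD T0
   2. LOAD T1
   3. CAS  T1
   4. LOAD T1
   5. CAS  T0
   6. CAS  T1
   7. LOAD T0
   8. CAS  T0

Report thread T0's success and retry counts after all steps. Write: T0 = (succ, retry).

T0 = (1, 1)

#1 T0 reads 2
#2 T1 reads 2
#3 T1 CAS(2→3) writes; counter now 3
#4 T1 reads 3
#5 T0 CAS(2→3) fails; counter now 3
#6 T1 CAS(3→4) writes; counter now 4
#7 T0 reads 4
#8 T0 CAS(4→5) writes; counter now 5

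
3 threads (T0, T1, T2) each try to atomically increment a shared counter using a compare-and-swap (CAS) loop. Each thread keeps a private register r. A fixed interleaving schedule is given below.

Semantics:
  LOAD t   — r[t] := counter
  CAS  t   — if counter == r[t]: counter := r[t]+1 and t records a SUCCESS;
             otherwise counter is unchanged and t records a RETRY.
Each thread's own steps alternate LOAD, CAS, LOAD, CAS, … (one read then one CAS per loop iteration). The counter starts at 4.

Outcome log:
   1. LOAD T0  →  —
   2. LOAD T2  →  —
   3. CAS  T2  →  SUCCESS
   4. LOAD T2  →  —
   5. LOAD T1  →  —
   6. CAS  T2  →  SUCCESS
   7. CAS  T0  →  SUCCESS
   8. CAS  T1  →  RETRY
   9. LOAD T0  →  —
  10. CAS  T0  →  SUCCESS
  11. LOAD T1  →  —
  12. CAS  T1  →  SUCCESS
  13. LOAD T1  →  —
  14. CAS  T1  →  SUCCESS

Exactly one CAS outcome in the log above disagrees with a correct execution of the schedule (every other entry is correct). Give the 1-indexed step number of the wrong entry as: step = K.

step = 7

Correct run:
step 1: T0 LOAD ⇒ load; ctr=4 reg=4
step 2: T2 LOAD ⇒ load; ctr=4 reg=4
step 3: T2 CAS ⇒ ok; ctr=5 reg=4
step 4: T2 LOAD ⇒ load; ctr=5 reg=5
step 5: T1 LOAD ⇒ load; ctr=5 reg=5
step 6: T2 CAS ⇒ ok; ctr=6 reg=5
step 7: T0 CAS ⇒ retry; ctr=6 reg=4
step 8: T1 CAS ⇒ retry; ctr=6 reg=5
step 9: T0 LOAD ⇒ load; ctr=6 reg=6
step 10: T0 CAS ⇒ ok; ctr=7 reg=6
step 11: T1 LOAD ⇒ load; ctr=7 reg=7
step 12: T1 CAS ⇒ ok; ctr=8 reg=7
step 13: T1 LOAD ⇒ load; ctr=8 reg=8
step 14: T1 CAS ⇒ ok; ctr=9 reg=8
Mismatch at 7.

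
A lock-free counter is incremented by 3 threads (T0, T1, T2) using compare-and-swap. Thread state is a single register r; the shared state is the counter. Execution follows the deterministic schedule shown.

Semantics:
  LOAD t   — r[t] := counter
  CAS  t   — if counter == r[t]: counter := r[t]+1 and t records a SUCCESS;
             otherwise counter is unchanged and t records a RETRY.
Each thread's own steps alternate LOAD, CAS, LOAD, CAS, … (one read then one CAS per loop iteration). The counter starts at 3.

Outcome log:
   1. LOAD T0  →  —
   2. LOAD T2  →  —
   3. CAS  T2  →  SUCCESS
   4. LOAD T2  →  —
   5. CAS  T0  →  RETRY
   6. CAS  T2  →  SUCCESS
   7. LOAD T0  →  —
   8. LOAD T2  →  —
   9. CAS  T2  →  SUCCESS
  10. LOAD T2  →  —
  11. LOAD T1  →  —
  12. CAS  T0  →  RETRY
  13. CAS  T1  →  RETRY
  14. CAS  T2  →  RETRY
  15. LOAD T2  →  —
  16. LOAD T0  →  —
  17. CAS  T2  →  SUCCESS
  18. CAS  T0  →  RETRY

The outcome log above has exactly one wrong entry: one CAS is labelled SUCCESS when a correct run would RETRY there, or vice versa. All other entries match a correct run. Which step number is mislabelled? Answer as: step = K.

Re-executing:
step 1: T0 LOAD ⇒ load; ctr=3 reg=3
step 2: T2 LOAD ⇒ load; ctr=3 reg=3
step 3: T2 CAS ⇒ ok; ctr=4 reg=3
step 4: T2 LOAD ⇒ load; ctr=4 reg=4
step 5: T0 CAS ⇒ retry; ctr=4 reg=3
step 6: T2 CAS ⇒ ok; ctr=5 reg=4
step 7: T0 LOAD ⇒ load; ctr=5 reg=5
step 8: T2 LOAD ⇒ load; ctr=5 reg=5
step 9: T2 CAS ⇒ ok; ctr=6 reg=5
step 10: T2 LOAD ⇒ load; ctr=6 reg=6
step 11: T1 LOAD ⇒ load; ctr=6 reg=6
step 12: T0 CAS ⇒ retry; ctr=6 reg=5
step 13: T1 CAS ⇒ ok; ctr=7 reg=6
step 14: T2 CAS ⇒ retry; ctr=7 reg=6
step 15: T2 LOAD ⇒ load; ctr=7 reg=7
step 16: T0 LOAD ⇒ load; ctr=7 reg=7
step 17: T2 CAS ⇒ ok; ctr=8 reg=7
step 18: T0 CAS ⇒ retry; ctr=8 reg=7
Mismatch at 13.

step = 13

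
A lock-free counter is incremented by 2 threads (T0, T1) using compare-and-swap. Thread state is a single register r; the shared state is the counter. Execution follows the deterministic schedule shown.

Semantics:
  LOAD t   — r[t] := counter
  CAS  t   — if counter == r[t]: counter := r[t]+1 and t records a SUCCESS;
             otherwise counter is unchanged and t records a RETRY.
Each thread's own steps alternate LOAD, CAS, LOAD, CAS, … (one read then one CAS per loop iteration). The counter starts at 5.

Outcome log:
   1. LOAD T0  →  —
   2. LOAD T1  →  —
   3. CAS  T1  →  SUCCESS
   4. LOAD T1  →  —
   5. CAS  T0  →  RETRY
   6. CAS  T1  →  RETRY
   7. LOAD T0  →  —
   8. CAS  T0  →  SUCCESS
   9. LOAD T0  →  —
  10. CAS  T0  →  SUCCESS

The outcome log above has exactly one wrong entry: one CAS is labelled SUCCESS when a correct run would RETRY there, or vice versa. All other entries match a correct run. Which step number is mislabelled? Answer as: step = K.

Correct run:
#1 T0 reads 5
#2 T1 reads 5
#3 T1 CAS(5→6) writes; counter now 6
#4 T1 reads 6
#5 T0 CAS(5→6) fails; counter now 6
#6 T1 CAS(6→7) writes; counter now 7
#7 T0 reads 7
#8 T0 CAS(7→8) writes; counter now 8
#9 T0 reads 8
#10 T0 CAS(8→9) writes; counter now 9
Mismatch at 6.

step = 6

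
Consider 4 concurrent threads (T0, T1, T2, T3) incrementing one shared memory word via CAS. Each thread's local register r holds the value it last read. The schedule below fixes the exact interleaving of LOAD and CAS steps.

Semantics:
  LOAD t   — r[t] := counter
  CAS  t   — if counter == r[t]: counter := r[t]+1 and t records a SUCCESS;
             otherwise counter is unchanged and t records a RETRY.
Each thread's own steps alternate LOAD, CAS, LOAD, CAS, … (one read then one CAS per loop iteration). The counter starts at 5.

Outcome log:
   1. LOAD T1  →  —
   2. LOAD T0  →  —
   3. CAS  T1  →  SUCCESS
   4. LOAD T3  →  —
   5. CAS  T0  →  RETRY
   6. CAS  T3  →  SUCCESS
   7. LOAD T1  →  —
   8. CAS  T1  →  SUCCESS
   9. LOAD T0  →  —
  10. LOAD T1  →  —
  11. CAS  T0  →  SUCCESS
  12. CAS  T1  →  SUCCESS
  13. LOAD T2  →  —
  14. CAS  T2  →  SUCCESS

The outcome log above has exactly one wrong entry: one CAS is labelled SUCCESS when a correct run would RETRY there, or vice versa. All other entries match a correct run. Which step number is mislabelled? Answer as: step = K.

Reference trace:
T1 LOAD — after: cnt=5, r=5 — load
T0 LOAD — after: cnt=5, r=5 — load
T1 CAS — after: cnt=6, r=5 — ok
T3 LOAD — after: cnt=6, r=6 — load
T0 CAS — after: cnt=6, r=5 — retry
T3 CAS — after: cnt=7, r=6 — ok
T1 LOAD — after: cnt=7, r=7 — load
T1 CAS — after: cnt=8, r=7 — ok
T0 LOAD — after: cnt=8, r=8 — load
T1 LOAD — after: cnt=8, r=8 — load
T0 CAS — after: cnt=9, r=8 — ok
T1 CAS — after: cnt=9, r=8 — retry
T2 LOAD — after: cnt=9, r=9 — load
T2 CAS — after: cnt=10, r=9 — ok
Mismatch at 12.

step = 12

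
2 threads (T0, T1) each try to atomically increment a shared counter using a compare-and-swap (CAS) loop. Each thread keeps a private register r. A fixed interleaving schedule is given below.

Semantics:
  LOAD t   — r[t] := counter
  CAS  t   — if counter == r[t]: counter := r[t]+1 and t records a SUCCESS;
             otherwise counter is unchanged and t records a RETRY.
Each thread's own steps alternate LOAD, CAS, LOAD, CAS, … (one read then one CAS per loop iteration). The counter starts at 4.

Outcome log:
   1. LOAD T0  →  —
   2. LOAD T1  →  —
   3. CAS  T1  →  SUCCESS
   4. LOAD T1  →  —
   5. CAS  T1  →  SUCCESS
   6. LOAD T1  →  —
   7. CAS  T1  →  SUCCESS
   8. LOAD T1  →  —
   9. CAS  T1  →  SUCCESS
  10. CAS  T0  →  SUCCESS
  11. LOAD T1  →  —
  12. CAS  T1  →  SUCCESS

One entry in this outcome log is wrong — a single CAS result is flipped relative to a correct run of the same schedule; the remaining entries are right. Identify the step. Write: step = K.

step = 10

Re-executing:
   1) LOAD T0:  M=4  r_T0=4
   2) LOAD T1:  M=4  r_T1=4
   3) CAS  T1:  M=5  r_T1=4 ✓
   4) LOAD T1:  M=5  r_T1=5
   5) CAS  T1:  M=6  r_T1=5 ✓
   6) LOAD T1:  M=6  r_T1=6
   7) CAS  T1:  M=7  r_T1=6 ✓
   8) LOAD T1:  M=7  r_T1=7
   9) CAS  T1:  M=8  r_T1=7 ✓
  10) CAS  T0:  M=8  r_T0=4 ✗
  11) LOAD T1:  M=8  r_T1=8
  12) CAS  T1:  M=9  r_T1=8 ✓
Log disagrees first at step 10.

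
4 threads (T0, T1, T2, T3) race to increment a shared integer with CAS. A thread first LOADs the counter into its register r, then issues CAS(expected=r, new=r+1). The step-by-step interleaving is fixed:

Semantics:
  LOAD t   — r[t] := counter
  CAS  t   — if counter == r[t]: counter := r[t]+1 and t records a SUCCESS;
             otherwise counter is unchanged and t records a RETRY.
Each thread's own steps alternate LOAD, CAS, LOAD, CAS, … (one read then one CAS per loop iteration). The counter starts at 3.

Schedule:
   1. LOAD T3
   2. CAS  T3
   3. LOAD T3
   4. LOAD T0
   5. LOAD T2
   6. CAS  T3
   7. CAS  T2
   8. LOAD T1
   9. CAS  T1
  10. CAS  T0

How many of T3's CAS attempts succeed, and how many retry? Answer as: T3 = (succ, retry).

T3 = (2, 0)

#1 T3 reads 3
#2 T3 CAS(3→4) writes; counter now 4
#3 T3 reads 4
#4 T0 reads 4
#5 T2 reads 4
#6 T3 CAS(4→5) writes; counter now 5
#7 T2 CAS(4→5) fails; counter now 5
#8 T1 reads 5
#9 T1 CAS(5→6) writes; counter now 6
#10 T0 CAS(4→5) fails; counter now 6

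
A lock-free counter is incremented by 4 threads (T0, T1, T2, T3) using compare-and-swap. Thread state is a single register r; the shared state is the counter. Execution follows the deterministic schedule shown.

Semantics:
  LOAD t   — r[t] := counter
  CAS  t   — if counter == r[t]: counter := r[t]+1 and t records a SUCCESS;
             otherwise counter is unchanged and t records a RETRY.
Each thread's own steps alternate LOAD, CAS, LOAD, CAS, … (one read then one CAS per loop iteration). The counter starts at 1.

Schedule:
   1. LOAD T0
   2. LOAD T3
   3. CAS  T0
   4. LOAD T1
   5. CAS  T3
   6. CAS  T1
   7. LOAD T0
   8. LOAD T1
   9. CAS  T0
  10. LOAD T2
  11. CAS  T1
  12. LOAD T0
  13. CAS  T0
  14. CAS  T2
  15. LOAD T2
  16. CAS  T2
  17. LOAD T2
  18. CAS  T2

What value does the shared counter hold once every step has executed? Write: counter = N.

[1] T0.load  rd  (counter 1, T0.r 1)
[2] T3.load  rd  (counter 1, T3.r 1)
[3] T0.cas  hit  (counter 2, T0.r 1)
[4] T1.load  rd  (counter 2, T1.r 2)
[5] T3.cas  miss  (counter 2, T3.r 1)
[6] T1.cas  hit  (counter 3, T1.r 2)
[7] T0.load  rd  (counter 3, T0.r 3)
[8] T1.load  rd  (counter 3, T1.r 3)
[9] T0.cas  hit  (counter 4, T0.r 3)
[10] T2.load  rd  (counter 4, T2.r 4)
[11] T1.cas  miss  (counter 4, T1.r 3)
[12] T0.load  rd  (counter 4, T0.r 4)
[13] T0.cas  hit  (counter 5, T0.r 4)
[14] T2.cas  miss  (counter 5, T2.r 4)
[15] T2.load  rd  (counter 5, T2.r 5)
[16] T2.cas  hit  (counter 6, T2.r 5)
[17] T2.load  rd  (counter 6, T2.r 6)
[18] T2.cas  hit  (counter 7, T2.r 6)

counter = 7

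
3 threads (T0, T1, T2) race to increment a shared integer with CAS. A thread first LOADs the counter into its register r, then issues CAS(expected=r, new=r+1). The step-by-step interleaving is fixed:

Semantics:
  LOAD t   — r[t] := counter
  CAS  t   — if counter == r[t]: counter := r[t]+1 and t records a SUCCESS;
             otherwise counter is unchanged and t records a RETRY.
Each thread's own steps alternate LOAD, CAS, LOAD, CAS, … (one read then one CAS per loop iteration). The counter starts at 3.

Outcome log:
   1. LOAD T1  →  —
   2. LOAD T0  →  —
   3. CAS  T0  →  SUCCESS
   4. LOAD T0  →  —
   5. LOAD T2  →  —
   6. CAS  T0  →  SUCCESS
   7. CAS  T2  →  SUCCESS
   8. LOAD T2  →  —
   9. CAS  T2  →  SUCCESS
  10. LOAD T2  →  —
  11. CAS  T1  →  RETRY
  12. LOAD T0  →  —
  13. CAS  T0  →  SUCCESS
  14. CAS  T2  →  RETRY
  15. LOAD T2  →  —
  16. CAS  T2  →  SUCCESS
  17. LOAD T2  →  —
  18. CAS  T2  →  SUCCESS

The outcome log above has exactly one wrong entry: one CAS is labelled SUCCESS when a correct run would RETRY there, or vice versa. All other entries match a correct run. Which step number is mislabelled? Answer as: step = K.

step = 7

Reference trace:
[1] T1.load  rd  (counter 3, T1.r 3)
[2] T0.load  rd  (counter 3, T0.r 3)
[3] T0.cas  hit  (counter 4, T0.r 3)
[4] T0.load  rd  (counter 4, T0.r 4)
[5] T2.load  rd  (counter 4, T2.r 4)
[6] T0.cas  hit  (counter 5, T0.r 4)
[7] T2.cas  miss  (counter 5, T2.r 4)
[8] T2.load  rd  (counter 5, T2.r 5)
[9] T2.cas  hit  (counter 6, T2.r 5)
[10] T2.load  rd  (counter 6, T2.r 6)
[11] T1.cas  miss  (counter 6, T1.r 3)
[12] T0.load  rd  (counter 6, T0.r 6)
[13] T0.cas  hit  (counter 7, T0.r 6)
[14] T2.cas  miss  (counter 7, T2.r 6)
[15] T2.load  rd  (counter 7, T2.r 7)
[16] T2.cas  hit  (counter 8, T2.r 7)
[17] T2.load  rd  (counter 8, T2.r 8)
[18] T2.cas  hit  (counter 9, T2.r 8)
Mismatch at 7.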